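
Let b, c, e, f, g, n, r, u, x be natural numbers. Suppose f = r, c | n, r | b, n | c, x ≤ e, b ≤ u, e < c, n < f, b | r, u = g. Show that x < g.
x ≤ e and e < c, hence x < c. Because r | b and b | r, r = b. Since f = r, f = b. n | c and c | n, thus n = c. Since n < f, c < f. f = b, so c < b. x < c, so x < b. u = g and b ≤ u, hence b ≤ g. x < b, so x < g.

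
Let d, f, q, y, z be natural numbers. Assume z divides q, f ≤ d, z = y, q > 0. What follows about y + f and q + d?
y + f ≤ q + d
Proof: z divides q and q > 0, therefore z ≤ q. From z = y, y ≤ q. Since f ≤ d, y + f ≤ q + d.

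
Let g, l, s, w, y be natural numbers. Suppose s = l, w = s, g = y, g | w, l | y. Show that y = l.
Because w = s and g | w, g | s. Since g = y, y | s. s = l, so y | l. Since l | y, y = l.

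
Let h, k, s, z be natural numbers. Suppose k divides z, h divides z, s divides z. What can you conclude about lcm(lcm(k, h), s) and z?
lcm(lcm(k, h), s) divides z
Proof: k divides z and h divides z, hence lcm(k, h) divides z. Since s divides z, lcm(lcm(k, h), s) divides z.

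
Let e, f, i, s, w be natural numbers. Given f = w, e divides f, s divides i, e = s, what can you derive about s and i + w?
s divides i + w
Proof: e = s and e divides f, hence s divides f. f = w, so s divides w. Since s divides i, s divides i + w.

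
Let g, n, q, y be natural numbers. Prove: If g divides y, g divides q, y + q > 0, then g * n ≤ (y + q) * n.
g divides y and g divides q, so g divides y + q. Since y + q > 0, g ≤ y + q. By multiplying by a non-negative, g * n ≤ (y + q) * n.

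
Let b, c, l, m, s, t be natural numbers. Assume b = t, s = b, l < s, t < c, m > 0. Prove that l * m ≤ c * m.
s = b and l < s, thus l < b. b = t, so l < t. t < c, so l < c. Combined with m > 0, by multiplying by a positive, l * m < c * m. Then l * m ≤ c * m.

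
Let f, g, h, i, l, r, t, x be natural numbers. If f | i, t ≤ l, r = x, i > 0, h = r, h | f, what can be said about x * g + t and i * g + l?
x * g + t ≤ i * g + l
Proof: From h = r and r = x, h = x. h | f and f | i, thus h | i. h = x, so x | i. i > 0, so x ≤ i. Then x * g ≤ i * g. Because t ≤ l, x * g + t ≤ i * g + l.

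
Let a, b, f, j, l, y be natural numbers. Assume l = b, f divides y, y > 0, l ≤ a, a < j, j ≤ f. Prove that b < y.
l ≤ a and a < j, so l < j. l = b, so b < j. Because j ≤ f, b < f. f divides y and y > 0, thus f ≤ y. Since b < f, b < y.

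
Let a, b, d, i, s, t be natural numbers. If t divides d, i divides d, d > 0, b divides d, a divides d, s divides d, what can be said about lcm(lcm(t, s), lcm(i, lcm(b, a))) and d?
lcm(lcm(t, s), lcm(i, lcm(b, a))) ≤ d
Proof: t divides d and s divides d, therefore lcm(t, s) divides d. Since b divides d and a divides d, lcm(b, a) divides d. i divides d, so lcm(i, lcm(b, a)) divides d. Since lcm(t, s) divides d, lcm(lcm(t, s), lcm(i, lcm(b, a))) divides d. d > 0, so lcm(lcm(t, s), lcm(i, lcm(b, a))) ≤ d.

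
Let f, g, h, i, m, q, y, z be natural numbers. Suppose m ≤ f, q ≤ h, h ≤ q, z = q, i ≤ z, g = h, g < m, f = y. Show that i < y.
q ≤ h and h ≤ q, hence q = h. z = q, so z = h. Since i ≤ z, i ≤ h. g < m and m ≤ f, thus g < f. g = h, so h < f. Since f = y, h < y. Since i ≤ h, i < y.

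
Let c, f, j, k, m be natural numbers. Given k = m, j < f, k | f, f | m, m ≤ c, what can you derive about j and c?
j < c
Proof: Since k = m and k | f, m | f. f | m, so f = m. j < f, so j < m. m ≤ c, so j < c.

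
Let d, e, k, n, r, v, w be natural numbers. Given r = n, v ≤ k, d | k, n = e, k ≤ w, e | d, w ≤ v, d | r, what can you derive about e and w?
e | w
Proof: r = n and n = e, thus r = e. d | r, so d | e. Since e | d, d = e. Because w ≤ v and v ≤ k, w ≤ k. Since k ≤ w, k = w. d | k, so d | w. Since d = e, e | w.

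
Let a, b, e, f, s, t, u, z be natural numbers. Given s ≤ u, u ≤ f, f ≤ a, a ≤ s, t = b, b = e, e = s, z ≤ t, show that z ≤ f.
Since s ≤ u and u ≤ f, s ≤ f. From f ≤ a and a ≤ s, f ≤ s. From s ≤ f, s = f. t = b and b = e, thus t = e. Since e = s, t = s. From z ≤ t, z ≤ s. Since s = f, z ≤ f.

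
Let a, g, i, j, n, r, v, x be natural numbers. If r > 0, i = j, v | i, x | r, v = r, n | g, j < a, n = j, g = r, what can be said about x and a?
x < a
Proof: Because v = r and v | i, r | i. i = j, so r | j. n = j and n | g, therefore j | g. g = r, so j | r. Since r | j, r = j. x | r and r > 0, therefore x ≤ r. Because r = j, x ≤ j. Since j < a, x < a.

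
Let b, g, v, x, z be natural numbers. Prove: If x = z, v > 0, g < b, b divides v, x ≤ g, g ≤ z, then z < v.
Since x = z and x ≤ g, z ≤ g. Since g ≤ z, g = z. b divides v and v > 0, thus b ≤ v. g < b, so g < v. g = z, so z < v.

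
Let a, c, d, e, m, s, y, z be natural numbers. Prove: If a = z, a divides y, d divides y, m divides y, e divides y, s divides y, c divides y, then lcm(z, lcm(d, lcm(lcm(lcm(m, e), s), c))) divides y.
a = z and a divides y, hence z divides y. m divides y and e divides y, thus lcm(m, e) divides y. Since s divides y, lcm(lcm(m, e), s) divides y. Since c divides y, lcm(lcm(lcm(m, e), s), c) divides y. Since d divides y, lcm(d, lcm(lcm(lcm(m, e), s), c)) divides y. z divides y, so lcm(z, lcm(d, lcm(lcm(lcm(m, e), s), c))) divides y.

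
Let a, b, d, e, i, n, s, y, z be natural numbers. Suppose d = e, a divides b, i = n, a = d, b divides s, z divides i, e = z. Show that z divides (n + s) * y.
From i = n and z divides i, z divides n. From a divides b and b divides s, a divides s. a = d, so d divides s. d = e, so e divides s. e = z, so z divides s. Since z divides n, z divides n + s. Then z divides (n + s) * y.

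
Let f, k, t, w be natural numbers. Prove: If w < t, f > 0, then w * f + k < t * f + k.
Since w < t and f > 0, w * f < t * f. Then w * f + k < t * f + k.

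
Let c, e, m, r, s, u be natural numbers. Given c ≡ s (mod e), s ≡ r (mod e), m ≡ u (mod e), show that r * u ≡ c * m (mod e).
From c ≡ s (mod e) and s ≡ r (mod e), c ≡ r (mod e). From m ≡ u (mod e), c * m ≡ r * u (mod e). Then r * u ≡ c * m (mod e).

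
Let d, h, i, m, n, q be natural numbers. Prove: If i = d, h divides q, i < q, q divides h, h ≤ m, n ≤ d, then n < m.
q divides h and h divides q, thus q = h. i = d and i < q, thus d < q. q = h, so d < h. Since h ≤ m, d < m. Since n ≤ d, n < m.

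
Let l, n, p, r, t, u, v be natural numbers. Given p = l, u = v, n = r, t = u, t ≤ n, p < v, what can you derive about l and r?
l < r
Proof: p = l and p < v, so l < v. Because t = u and u = v, t = v. Since t ≤ n, v ≤ n. Since n = r, v ≤ r. l < v, so l < r.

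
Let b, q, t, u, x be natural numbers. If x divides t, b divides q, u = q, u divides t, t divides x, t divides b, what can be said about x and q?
x = q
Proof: Because u = q and u divides t, q divides t. From t divides b and b divides q, t divides q. q divides t, so q = t. t divides x and x divides t, therefore t = x. q = t, so q = x. Then x = q.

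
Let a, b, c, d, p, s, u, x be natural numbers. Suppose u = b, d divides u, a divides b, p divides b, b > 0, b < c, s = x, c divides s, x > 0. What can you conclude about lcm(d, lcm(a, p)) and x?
lcm(d, lcm(a, p)) < x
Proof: Since u = b and d divides u, d divides b. a divides b and p divides b, hence lcm(a, p) divides b. From d divides b, lcm(d, lcm(a, p)) divides b. Since b > 0, lcm(d, lcm(a, p)) ≤ b. From s = x and c divides s, c divides x. Since x > 0, c ≤ x. Since b < c, b < x. lcm(d, lcm(a, p)) ≤ b, so lcm(d, lcm(a, p)) < x.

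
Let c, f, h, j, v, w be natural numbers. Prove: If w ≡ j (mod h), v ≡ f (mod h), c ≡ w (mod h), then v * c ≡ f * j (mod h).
From c ≡ w (mod h) and w ≡ j (mod h), c ≡ j (mod h). Since v ≡ f (mod h), by multiplying congruences, v * c ≡ f * j (mod h).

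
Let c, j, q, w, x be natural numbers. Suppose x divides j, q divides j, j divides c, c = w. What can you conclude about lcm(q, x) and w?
lcm(q, x) divides w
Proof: q divides j and x divides j, thus lcm(q, x) divides j. Since j divides c, lcm(q, x) divides c. c = w, so lcm(q, x) divides w.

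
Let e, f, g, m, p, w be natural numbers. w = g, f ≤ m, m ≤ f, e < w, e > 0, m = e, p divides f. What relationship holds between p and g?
p < g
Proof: From f ≤ m and m ≤ f, f = m. m = e, so f = e. Since p divides f, p divides e. Since e > 0, p ≤ e. From w = g and e < w, e < g. Since p ≤ e, p < g.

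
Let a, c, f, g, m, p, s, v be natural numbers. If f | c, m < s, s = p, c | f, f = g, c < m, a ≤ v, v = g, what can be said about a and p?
a < p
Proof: Because v = g and a ≤ v, a ≤ g. c | f and f | c, therefore c = f. Since f = g, c = g. Because c < m and m < s, c < s. Because s = p, c < p. c = g, so g < p. From a ≤ g, a < p.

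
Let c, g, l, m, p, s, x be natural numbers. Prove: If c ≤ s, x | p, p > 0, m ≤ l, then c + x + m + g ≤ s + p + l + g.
From x | p and p > 0, x ≤ p. c ≤ s, so c + x ≤ s + p. m ≤ l, so m + g ≤ l + g. Since c + x ≤ s + p, c + x + m + g ≤ s + p + l + g.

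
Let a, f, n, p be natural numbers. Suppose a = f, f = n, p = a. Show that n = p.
p = a and a = f, hence p = f. Since f = n, p = n. Then n = p.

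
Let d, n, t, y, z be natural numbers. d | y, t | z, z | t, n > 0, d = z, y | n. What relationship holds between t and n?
t ≤ n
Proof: Because z | t and t | z, z = t. Because d = z, d = t. Since d | y and y | n, d | n. Since d = t, t | n. Since n > 0, t ≤ n.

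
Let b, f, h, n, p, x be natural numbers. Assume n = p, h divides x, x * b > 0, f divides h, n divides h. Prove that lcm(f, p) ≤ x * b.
n = p and n divides h, thus p divides h. Since f divides h, lcm(f, p) divides h. h divides x, so lcm(f, p) divides x. Then lcm(f, p) divides x * b. x * b > 0, so lcm(f, p) ≤ x * b.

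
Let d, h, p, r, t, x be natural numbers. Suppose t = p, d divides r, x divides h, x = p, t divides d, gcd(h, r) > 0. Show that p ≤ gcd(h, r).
x = p and x divides h, therefore p divides h. t = p and t divides d, hence p divides d. Because d divides r, p divides r. Since p divides h, p divides gcd(h, r). From gcd(h, r) > 0, p ≤ gcd(h, r).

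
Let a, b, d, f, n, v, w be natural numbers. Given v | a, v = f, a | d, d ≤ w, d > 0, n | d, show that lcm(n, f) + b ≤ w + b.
v | a and a | d, hence v | d. v = f, so f | d. From n | d, lcm(n, f) | d. Since d > 0, lcm(n, f) ≤ d. d ≤ w, so lcm(n, f) ≤ w. Then lcm(n, f) + b ≤ w + b.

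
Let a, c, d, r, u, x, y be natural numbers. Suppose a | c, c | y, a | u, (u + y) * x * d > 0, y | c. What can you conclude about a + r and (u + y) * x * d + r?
a + r ≤ (u + y) * x * d + r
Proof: From c | y and y | c, c = y. Since a | c, a | y. Since a | u, a | u + y. Then a | (u + y) * x. Then a | (u + y) * x * d. (u + y) * x * d > 0, so a ≤ (u + y) * x * d. Then a + r ≤ (u + y) * x * d + r.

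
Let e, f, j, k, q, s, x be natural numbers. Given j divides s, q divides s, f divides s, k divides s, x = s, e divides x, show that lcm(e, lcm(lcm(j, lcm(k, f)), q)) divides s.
x = s and e divides x, therefore e divides s. From k divides s and f divides s, lcm(k, f) divides s. Because j divides s, lcm(j, lcm(k, f)) divides s. Since q divides s, lcm(lcm(j, lcm(k, f)), q) divides s. e divides s, so lcm(e, lcm(lcm(j, lcm(k, f)), q)) divides s.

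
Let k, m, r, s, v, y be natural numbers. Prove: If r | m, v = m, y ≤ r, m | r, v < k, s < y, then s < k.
s < y and y ≤ r, hence s < r. Since m | r and r | m, m = r. Because v = m, v = r. Since v < k, r < k. s < r, so s < k.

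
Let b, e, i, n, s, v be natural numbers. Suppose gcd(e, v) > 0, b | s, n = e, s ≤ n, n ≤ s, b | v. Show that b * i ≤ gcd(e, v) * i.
Since s ≤ n and n ≤ s, s = n. b | s, so b | n. Since n = e, b | e. From b | v, b | gcd(e, v). Since gcd(e, v) > 0, b ≤ gcd(e, v). Then b * i ≤ gcd(e, v) * i.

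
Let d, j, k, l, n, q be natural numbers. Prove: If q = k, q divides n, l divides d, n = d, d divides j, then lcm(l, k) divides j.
n = d and q divides n, therefore q divides d. Since q = k, k divides d. Since l divides d, lcm(l, k) divides d. Since d divides j, lcm(l, k) divides j.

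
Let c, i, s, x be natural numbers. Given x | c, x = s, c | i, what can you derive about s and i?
s | i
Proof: x | c and c | i, therefore x | i. x = s, so s | i.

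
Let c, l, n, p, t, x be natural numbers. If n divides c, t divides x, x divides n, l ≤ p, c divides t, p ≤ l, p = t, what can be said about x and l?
x = l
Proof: l ≤ p and p ≤ l, thus l = p. Since p = t, l = t. Because x divides n and n divides c, x divides c. Since c divides t, x divides t. t divides x, so t = x. From l = t, l = x. Then x = l.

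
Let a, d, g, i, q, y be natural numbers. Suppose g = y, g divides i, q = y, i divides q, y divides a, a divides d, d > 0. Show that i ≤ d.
g = y and g divides i, hence y divides i. q = y and i divides q, so i divides y. Since y divides i, y = i. y divides a and a divides d, thus y divides d. d > 0, so y ≤ d. y = i, so i ≤ d.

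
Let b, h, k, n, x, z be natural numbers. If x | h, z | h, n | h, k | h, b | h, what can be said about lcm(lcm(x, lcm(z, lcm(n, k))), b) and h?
lcm(lcm(x, lcm(z, lcm(n, k))), b) | h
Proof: Because n | h and k | h, lcm(n, k) | h. z | h, so lcm(z, lcm(n, k)) | h. Since x | h, lcm(x, lcm(z, lcm(n, k))) | h. Because b | h, lcm(lcm(x, lcm(z, lcm(n, k))), b) | h.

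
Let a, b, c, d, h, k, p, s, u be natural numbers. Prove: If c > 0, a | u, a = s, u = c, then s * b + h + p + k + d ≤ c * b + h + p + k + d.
u = c and a | u, therefore a | c. Because c > 0, a ≤ c. Since a = s, s ≤ c. Then s * b ≤ c * b. Then s * b + h ≤ c * b + h. Then s * b + h + p ≤ c * b + h + p. Then s * b + h + p + k ≤ c * b + h + p + k. Then s * b + h + p + k + d ≤ c * b + h + p + k + d.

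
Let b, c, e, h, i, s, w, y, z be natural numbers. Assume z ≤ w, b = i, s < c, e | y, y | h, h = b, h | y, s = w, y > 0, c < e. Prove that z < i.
s < c and c < e, hence s < e. Because s = w, w < e. y | h and h | y, so y = h. h = b, so y = b. Since b = i, y = i. Because e | y and y > 0, e ≤ y. y = i, so e ≤ i. Since w < e, w < i. Since z ≤ w, z < i.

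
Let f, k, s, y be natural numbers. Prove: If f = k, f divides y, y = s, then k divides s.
Since y = s and f divides y, f divides s. f = k, so k divides s.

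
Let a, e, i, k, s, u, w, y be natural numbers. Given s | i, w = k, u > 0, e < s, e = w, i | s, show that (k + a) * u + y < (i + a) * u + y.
From e = w and w = k, e = k. From s | i and i | s, s = i. e < s, so e < i. e = k, so k < i. Then k + a < i + a. Since u > 0, (k + a) * u < (i + a) * u. Then (k + a) * u + y < (i + a) * u + y.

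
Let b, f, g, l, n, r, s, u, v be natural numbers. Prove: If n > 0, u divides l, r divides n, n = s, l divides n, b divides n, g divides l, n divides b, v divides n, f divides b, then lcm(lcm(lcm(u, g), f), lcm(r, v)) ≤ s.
u divides l and g divides l, so lcm(u, g) divides l. l divides n, so lcm(u, g) divides n. Since b divides n and n divides b, b = n. f divides b, so f divides n. Since lcm(u, g) divides n, lcm(lcm(u, g), f) divides n. r divides n and v divides n, therefore lcm(r, v) divides n. From lcm(lcm(u, g), f) divides n, lcm(lcm(lcm(u, g), f), lcm(r, v)) divides n. n > 0, so lcm(lcm(lcm(u, g), f), lcm(r, v)) ≤ n. Since n = s, lcm(lcm(lcm(u, g), f), lcm(r, v)) ≤ s.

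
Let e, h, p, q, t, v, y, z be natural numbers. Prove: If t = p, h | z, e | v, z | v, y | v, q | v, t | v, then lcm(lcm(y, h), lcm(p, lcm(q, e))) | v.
From h | z and z | v, h | v. y | v, so lcm(y, h) | v. Because t = p and t | v, p | v. q | v and e | v, therefore lcm(q, e) | v. Since p | v, lcm(p, lcm(q, e)) | v. lcm(y, h) | v, so lcm(lcm(y, h), lcm(p, lcm(q, e))) | v.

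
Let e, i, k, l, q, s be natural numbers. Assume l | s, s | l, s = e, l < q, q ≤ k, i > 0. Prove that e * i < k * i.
l | s and s | l, so l = s. Since s = e, l = e. l < q, so e < q. Since q ≤ k, e < k. i > 0, so e * i < k * i.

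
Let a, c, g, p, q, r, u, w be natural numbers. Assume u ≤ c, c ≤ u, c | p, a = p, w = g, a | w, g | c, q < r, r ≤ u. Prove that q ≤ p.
u ≤ c and c ≤ u, thus u = c. w = g and a | w, thus a | g. a = p, so p | g. g | c, so p | c. c | p, so c = p. Since u = c, u = p. Since q < r and r ≤ u, q < u. u = p, so q < p. Then q ≤ p.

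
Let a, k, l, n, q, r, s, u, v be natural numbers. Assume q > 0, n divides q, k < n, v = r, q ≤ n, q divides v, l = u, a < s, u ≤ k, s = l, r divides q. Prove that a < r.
From n divides q and q > 0, n ≤ q. q ≤ n, so n = q. Because v = r and q divides v, q divides r. r divides q, so q = r. Since n = q, n = r. From s = l and l = u, s = u. Since a < s, a < u. From u ≤ k and k < n, u < n. Since a < u, a < n. n = r, so a < r.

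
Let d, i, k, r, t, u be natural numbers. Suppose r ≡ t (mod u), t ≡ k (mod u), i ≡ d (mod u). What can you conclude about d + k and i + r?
d + k ≡ i + r (mod u)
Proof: r ≡ t (mod u) and t ≡ k (mod u), hence r ≡ k (mod u). Since i ≡ d (mod u), i + r ≡ d + k (mod u). Then d + k ≡ i + r (mod u).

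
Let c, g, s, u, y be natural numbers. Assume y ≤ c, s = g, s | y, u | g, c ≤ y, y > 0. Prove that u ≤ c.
Because y ≤ c and c ≤ y, y = c. s = g and s | y, hence g | y. u | g, so u | y. y > 0, so u ≤ y. y = c, so u ≤ c.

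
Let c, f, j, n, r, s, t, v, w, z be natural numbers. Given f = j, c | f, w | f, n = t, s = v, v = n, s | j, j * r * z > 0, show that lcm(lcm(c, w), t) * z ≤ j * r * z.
Since c | f and w | f, lcm(c, w) | f. Because f = j, lcm(c, w) | j. From s = v and v = n, s = n. s | j, so n | j. Since n = t, t | j. lcm(c, w) | j, so lcm(lcm(c, w), t) | j. Then lcm(lcm(c, w), t) | j * r. Then lcm(lcm(c, w), t) * z | j * r * z. j * r * z > 0, so lcm(lcm(c, w), t) * z ≤ j * r * z.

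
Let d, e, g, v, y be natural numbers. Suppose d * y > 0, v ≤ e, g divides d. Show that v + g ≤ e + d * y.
From g divides d, g divides d * y. Since d * y > 0, g ≤ d * y. Since v ≤ e, v + g ≤ e + d * y.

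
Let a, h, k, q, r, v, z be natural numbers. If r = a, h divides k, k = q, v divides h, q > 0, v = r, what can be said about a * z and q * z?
a * z ≤ q * z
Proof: v = r and r = a, so v = a. k = q and h divides k, hence h divides q. Since v divides h, v divides q. q > 0, so v ≤ q. Since v = a, a ≤ q. By multiplying by a non-negative, a * z ≤ q * z.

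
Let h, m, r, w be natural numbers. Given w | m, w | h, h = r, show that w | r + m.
h = r and w | h, so w | r. From w | m, w | r + m.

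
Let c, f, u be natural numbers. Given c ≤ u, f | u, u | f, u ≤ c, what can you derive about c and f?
c = f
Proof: Since c ≤ u and u ≤ c, c = u. Since u | f and f | u, u = f. c = u, so c = f.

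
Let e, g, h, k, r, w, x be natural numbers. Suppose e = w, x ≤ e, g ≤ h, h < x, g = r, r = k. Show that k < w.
g = r and r = k, so g = k. g ≤ h and h < x, hence g < x. Because x ≤ e, g < e. e = w, so g < w. Since g = k, k < w.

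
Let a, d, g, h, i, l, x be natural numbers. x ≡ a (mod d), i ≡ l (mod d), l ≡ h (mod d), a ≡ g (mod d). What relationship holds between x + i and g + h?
x + i ≡ g + h (mod d)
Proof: x ≡ a (mod d) and a ≡ g (mod d), hence x ≡ g (mod d). i ≡ l (mod d) and l ≡ h (mod d), hence i ≡ h (mod d). Since x ≡ g (mod d), x + i ≡ g + h (mod d).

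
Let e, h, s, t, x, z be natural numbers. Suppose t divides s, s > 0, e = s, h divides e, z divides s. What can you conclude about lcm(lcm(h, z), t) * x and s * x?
lcm(lcm(h, z), t) * x ≤ s * x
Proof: From e = s and h divides e, h divides s. Because z divides s, lcm(h, z) divides s. From t divides s, lcm(lcm(h, z), t) divides s. s > 0, so lcm(lcm(h, z), t) ≤ s. By multiplying by a non-negative, lcm(lcm(h, z), t) * x ≤ s * x.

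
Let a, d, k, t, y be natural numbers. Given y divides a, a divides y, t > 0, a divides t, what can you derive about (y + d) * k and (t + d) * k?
(y + d) * k ≤ (t + d) * k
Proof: a divides y and y divides a, so a = y. Since a divides t, y divides t. Since t > 0, y ≤ t. Then y + d ≤ t + d. By multiplying by a non-negative, (y + d) * k ≤ (t + d) * k.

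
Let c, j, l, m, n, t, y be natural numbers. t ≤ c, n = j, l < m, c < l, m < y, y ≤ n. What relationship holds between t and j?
t < j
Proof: c < l and l < m, thus c < m. t ≤ c, so t < m. m < y and y ≤ n, hence m < n. Because n = j, m < j. Since t < m, t < j.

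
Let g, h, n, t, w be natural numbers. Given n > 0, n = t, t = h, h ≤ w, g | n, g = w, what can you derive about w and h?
w = h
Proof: Because n = t and t = h, n = h. From g = w and g | n, w | n. n > 0, so w ≤ n. From n = h, w ≤ h. Since h ≤ w, w = h.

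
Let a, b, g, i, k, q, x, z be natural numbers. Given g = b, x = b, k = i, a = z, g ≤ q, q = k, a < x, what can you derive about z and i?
z < i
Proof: Since x = b and a < x, a < b. Since a = z, z < b. Because g = b and g ≤ q, b ≤ q. q = k, so b ≤ k. Since k = i, b ≤ i. Since z < b, z < i.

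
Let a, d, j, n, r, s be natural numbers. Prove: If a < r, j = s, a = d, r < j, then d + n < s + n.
Because a = d and a < r, d < r. From j = s and r < j, r < s. From d < r, d < s. Then d + n < s + n.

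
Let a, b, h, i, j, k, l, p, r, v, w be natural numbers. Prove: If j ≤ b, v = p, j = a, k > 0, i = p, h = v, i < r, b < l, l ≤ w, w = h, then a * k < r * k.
j = a and j ≤ b, so a ≤ b. w = h and h = v, so w = v. b < l and l ≤ w, hence b < w. From w = v, b < v. a ≤ b, so a < v. Since v = p, a < p. i = p and i < r, so p < r. a < p, so a < r. Because k > 0, a * k < r * k.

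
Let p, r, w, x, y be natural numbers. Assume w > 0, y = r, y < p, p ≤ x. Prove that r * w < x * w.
Since y = r and y < p, r < p. Since p ≤ x, r < x. Since w > 0, r * w < x * w.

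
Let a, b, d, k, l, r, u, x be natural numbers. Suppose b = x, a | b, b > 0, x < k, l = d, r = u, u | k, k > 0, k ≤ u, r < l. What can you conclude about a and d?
a < d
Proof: From a | b and b > 0, a ≤ b. Since b = x, a ≤ x. u | k and k > 0, so u ≤ k. Since k ≤ u, u = k. r = u, so r = k. Since r < l, k < l. Since l = d, k < d. x < k, so x < d. Since a ≤ x, a < d.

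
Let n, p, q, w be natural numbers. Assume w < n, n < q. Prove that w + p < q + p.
w < n and n < q, thus w < q. Then w + p < q + p.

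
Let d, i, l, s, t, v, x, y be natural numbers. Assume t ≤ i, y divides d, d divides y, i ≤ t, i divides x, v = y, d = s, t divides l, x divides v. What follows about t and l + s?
t divides l + s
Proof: From y divides d and d divides y, y = d. Since d = s, y = s. Because i ≤ t and t ≤ i, i = t. Because i divides x and x divides v, i divides v. Because v = y, i divides y. i = t, so t divides y. Since y = s, t divides s. t divides l, so t divides l + s.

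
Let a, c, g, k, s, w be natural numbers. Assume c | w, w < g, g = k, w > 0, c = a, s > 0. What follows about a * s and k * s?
a * s < k * s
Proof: c = a and c | w, hence a | w. w > 0, so a ≤ w. Since w < g, a < g. g = k, so a < k. Since s > 0, a * s < k * s.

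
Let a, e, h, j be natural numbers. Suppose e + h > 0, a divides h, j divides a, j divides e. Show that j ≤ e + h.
j divides a and a divides h, hence j divides h. j divides e, so j divides e + h. Since e + h > 0, j ≤ e + h.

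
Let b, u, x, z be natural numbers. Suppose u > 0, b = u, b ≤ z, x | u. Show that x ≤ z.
x | u and u > 0, hence x ≤ u. b = u and b ≤ z, thus u ≤ z. Since x ≤ u, x ≤ z.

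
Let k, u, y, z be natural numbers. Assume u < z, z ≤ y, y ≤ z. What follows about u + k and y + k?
u + k < y + k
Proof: z ≤ y and y ≤ z, so z = y. u < z, so u < y. Then u + k < y + k.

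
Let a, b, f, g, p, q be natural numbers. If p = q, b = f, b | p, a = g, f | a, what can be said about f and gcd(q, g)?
f | gcd(q, g)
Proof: b = f and b | p, so f | p. Since p = q, f | q. a = g and f | a, so f | g. f | q, so f | gcd(q, g).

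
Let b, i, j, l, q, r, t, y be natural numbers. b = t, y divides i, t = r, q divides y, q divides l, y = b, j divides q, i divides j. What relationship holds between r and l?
r divides l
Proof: y divides i and i divides j, therefore y divides j. j divides q, so y divides q. Since q divides y, q = y. y = b, so q = b. From b = t, q = t. Since q divides l, t divides l. t = r, so r divides l.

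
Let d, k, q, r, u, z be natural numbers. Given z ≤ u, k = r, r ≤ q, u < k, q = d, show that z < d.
k = r and u < k, thus u < r. Because q = d and r ≤ q, r ≤ d. u < r, so u < d. z ≤ u, so z < d.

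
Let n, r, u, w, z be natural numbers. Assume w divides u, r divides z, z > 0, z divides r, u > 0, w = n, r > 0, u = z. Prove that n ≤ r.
From z divides r and r > 0, z ≤ r. r divides z and z > 0, thus r ≤ z. Since z ≤ r, z = r. Since u = z, u = r. Because w divides u and u > 0, w ≤ u. w = n, so n ≤ u. Since u = r, n ≤ r.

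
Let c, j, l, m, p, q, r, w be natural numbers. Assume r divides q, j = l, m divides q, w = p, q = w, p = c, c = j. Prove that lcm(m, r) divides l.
Since w = p and p = c, w = c. c = j, so w = j. j = l, so w = l. m divides q and r divides q, hence lcm(m, r) divides q. Since q = w, lcm(m, r) divides w. Since w = l, lcm(m, r) divides l.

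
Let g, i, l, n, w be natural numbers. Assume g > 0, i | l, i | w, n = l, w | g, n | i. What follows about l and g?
l ≤ g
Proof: n = l and n | i, hence l | i. Since i | l, i = l. i | w and w | g, hence i | g. Since g > 0, i ≤ g. i = l, so l ≤ g.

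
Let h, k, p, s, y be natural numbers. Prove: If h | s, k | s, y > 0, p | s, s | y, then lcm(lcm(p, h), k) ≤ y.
p | s and h | s, therefore lcm(p, h) | s. Since k | s, lcm(lcm(p, h), k) | s. Since s | y, lcm(lcm(p, h), k) | y. Since y > 0, lcm(lcm(p, h), k) ≤ y.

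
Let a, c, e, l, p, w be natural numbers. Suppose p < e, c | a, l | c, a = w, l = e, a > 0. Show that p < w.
l | c and c | a, so l | a. l = e, so e | a. Because a > 0, e ≤ a. a = w, so e ≤ w. Since p < e, p < w.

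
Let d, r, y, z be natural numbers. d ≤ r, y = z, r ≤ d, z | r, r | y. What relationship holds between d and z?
d = z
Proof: d ≤ r and r ≤ d, hence d = r. y = z and r | y, therefore r | z. Since z | r, r = z. From d = r, d = z.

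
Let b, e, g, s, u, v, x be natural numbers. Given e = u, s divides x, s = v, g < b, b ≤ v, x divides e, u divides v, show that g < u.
Since e = u and x divides e, x divides u. Since s divides x, s divides u. Since s = v, v divides u. Since u divides v, v = u. Since b ≤ v, b ≤ u. g < b, so g < u.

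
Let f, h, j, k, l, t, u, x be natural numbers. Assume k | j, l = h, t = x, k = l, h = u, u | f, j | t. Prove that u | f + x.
l = h and h = u, so l = u. k | j and j | t, thus k | t. k = l, so l | t. t = x, so l | x. l = u, so u | x. Since u | f, u | f + x.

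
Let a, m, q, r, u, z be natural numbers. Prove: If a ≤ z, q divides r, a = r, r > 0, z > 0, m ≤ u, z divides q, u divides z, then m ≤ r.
Because z divides q and q divides r, z divides r. Since r > 0, z ≤ r. Since a = r and a ≤ z, r ≤ z. z ≤ r, so z = r. u divides z and z > 0, so u ≤ z. Because z = r, u ≤ r. Since m ≤ u, m ≤ r.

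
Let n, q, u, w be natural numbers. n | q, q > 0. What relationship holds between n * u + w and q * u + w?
n * u + w ≤ q * u + w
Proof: From n | q and q > 0, n ≤ q. Then n * u ≤ q * u. Then n * u + w ≤ q * u + w.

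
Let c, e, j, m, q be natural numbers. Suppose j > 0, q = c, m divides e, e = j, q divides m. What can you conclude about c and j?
c ≤ j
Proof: e = j and m divides e, so m divides j. q divides m, so q divides j. j > 0, so q ≤ j. Since q = c, c ≤ j.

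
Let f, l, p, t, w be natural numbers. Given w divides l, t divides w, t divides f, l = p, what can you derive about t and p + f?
t divides p + f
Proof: l = p and w divides l, therefore w divides p. t divides w, so t divides p. t divides f, so t divides p + f.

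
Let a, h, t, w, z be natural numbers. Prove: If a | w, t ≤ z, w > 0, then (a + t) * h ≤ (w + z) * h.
From a | w and w > 0, a ≤ w. Since t ≤ z, a + t ≤ w + z. Then (a + t) * h ≤ (w + z) * h.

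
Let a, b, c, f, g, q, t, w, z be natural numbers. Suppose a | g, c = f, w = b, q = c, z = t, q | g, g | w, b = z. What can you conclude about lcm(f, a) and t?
lcm(f, a) | t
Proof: b = z and z = t, therefore b = t. q = c and q | g, so c | g. From c = f, f | g. Since a | g, lcm(f, a) | g. From w = b and g | w, g | b. lcm(f, a) | g, so lcm(f, a) | b. b = t, so lcm(f, a) | t.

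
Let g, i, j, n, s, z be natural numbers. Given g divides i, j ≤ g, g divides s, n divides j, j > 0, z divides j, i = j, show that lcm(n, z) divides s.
n divides j and z divides j, therefore lcm(n, z) divides j. i = j and g divides i, so g divides j. From j > 0, g ≤ j. j ≤ g, so g = j. g divides s, so j divides s. Since lcm(n, z) divides j, lcm(n, z) divides s.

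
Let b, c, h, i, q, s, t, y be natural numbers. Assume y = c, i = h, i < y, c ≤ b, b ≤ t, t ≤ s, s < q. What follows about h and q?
h < q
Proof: Because i = h and i < y, h < y. y = c, so h < c. Because c ≤ b and b ≤ t, c ≤ t. t ≤ s and s < q, therefore t < q. Since c ≤ t, c < q. Since h < c, h < q.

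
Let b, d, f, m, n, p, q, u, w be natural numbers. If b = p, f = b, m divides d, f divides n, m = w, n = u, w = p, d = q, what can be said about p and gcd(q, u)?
p divides gcd(q, u)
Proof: Because m = w and w = p, m = p. Since m divides d, p divides d. d = q, so p divides q. f = b and b = p, thus f = p. Since f divides n, p divides n. From n = u, p divides u. p divides q, so p divides gcd(q, u).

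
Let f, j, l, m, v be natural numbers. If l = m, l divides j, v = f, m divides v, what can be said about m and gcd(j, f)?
m divides gcd(j, f)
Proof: l = m and l divides j, therefore m divides j. v = f and m divides v, so m divides f. Since m divides j, m divides gcd(j, f).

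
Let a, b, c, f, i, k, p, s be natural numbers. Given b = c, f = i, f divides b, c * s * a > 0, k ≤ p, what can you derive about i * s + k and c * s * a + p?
i * s + k ≤ c * s * a + p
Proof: f = i and f divides b, therefore i divides b. Since b = c, i divides c. Then i * s divides c * s. Then i * s divides c * s * a. Since c * s * a > 0, i * s ≤ c * s * a. k ≤ p, so i * s + k ≤ c * s * a + p.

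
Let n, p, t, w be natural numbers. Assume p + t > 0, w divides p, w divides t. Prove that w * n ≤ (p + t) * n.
w divides p and w divides t, hence w divides p + t. p + t > 0, so w ≤ p + t. By multiplying by a non-negative, w * n ≤ (p + t) * n.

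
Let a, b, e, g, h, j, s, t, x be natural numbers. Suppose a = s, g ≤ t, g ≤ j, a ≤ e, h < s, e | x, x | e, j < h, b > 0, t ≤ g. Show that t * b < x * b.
g ≤ t and t ≤ g, so g = t. Since g ≤ j and j < h, g < h. From e | x and x | e, e = x. a = s and a ≤ e, hence s ≤ e. h < s, so h < e. Since e = x, h < x. g < h, so g < x. Since g = t, t < x. b > 0, so t * b < x * b.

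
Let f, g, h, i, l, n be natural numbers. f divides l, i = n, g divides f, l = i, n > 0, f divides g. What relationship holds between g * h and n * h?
g * h ≤ n * h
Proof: From l = i and i = n, l = n. f divides g and g divides f, therefore f = g. f divides l, so g divides l. l = n, so g divides n. Since n > 0, g ≤ n. By multiplying by a non-negative, g * h ≤ n * h.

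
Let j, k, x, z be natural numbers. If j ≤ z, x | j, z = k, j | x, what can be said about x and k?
x ≤ k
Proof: j | x and x | j, therefore j = x. Since z = k and j ≤ z, j ≤ k. Since j = x, x ≤ k.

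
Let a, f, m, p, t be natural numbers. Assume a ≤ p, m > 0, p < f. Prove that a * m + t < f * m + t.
a ≤ p and p < f, thus a < f. Since m > 0, by multiplying by a positive, a * m < f * m. Then a * m + t < f * m + t.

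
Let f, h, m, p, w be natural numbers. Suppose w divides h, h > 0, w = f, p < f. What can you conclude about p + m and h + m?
p + m < h + m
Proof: w = f and w divides h, so f divides h. h > 0, so f ≤ h. p < f, so p < h. Then p + m < h + m.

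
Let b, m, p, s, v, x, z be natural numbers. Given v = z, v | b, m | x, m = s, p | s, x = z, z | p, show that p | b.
m = s and m | x, hence s | x. x = z, so s | z. p | s, so p | z. z | p, so z = p. Since v = z, v = p. Since v | b, p | b.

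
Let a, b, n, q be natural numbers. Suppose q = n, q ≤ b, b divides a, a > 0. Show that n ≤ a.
b divides a and a > 0, therefore b ≤ a. q ≤ b, so q ≤ a. Since q = n, n ≤ a.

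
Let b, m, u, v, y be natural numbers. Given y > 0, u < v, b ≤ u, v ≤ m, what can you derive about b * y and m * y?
b * y < m * y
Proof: u < v and v ≤ m, hence u < m. Since b ≤ u, b < m. Using y > 0 and multiplying by a positive, b * y < m * y.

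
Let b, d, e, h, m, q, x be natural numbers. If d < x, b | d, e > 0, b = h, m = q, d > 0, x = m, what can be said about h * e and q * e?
h * e < q * e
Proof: Since b | d and d > 0, b ≤ d. Because x = m and d < x, d < m. b ≤ d, so b < m. b = h, so h < m. Since m = q, h < q. e > 0, so h * e < q * e.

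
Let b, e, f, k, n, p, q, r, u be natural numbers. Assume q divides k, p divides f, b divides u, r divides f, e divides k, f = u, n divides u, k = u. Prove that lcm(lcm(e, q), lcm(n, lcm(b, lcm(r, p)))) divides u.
From e divides k and q divides k, lcm(e, q) divides k. Since k = u, lcm(e, q) divides u. r divides f and p divides f, therefore lcm(r, p) divides f. Because f = u, lcm(r, p) divides u. b divides u, so lcm(b, lcm(r, p)) divides u. n divides u, so lcm(n, lcm(b, lcm(r, p))) divides u. Since lcm(e, q) divides u, lcm(lcm(e, q), lcm(n, lcm(b, lcm(r, p)))) divides u.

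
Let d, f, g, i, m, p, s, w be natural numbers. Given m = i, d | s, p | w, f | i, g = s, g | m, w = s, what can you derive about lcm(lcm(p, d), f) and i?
lcm(lcm(p, d), f) | i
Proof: w = s and p | w, so p | s. Since d | s, lcm(p, d) | s. Since m = i and g | m, g | i. g = s, so s | i. From lcm(p, d) | s, lcm(p, d) | i. Since f | i, lcm(lcm(p, d), f) | i.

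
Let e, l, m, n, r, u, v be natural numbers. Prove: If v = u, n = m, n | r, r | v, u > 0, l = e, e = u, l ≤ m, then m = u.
n = m and n | r, therefore m | r. Since r | v, m | v. v = u, so m | u. u > 0, so m ≤ u. l = e and e = u, therefore l = u. Since l ≤ m, u ≤ m. Since m ≤ u, m = u.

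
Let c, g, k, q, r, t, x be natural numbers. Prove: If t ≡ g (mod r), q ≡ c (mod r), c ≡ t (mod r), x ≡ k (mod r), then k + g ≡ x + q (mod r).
Since q ≡ c (mod r) and c ≡ t (mod r), q ≡ t (mod r). t ≡ g (mod r), so q ≡ g (mod r). Since x ≡ k (mod r), by adding congruences, x + q ≡ k + g (mod r). Then k + g ≡ x + q (mod r).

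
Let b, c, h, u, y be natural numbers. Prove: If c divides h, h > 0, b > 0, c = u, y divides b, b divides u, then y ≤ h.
From y divides b and b > 0, y ≤ b. From c = u and c divides h, u divides h. b divides u, so b divides h. Because h > 0, b ≤ h. y ≤ b, so y ≤ h.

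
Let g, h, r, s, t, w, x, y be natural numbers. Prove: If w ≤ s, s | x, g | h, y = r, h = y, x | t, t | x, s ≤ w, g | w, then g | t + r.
Since x | t and t | x, x = t. s ≤ w and w ≤ s, so s = w. s | x, so w | x. From x = t, w | t. Because g | w, g | t. From h = y and g | h, g | y. Since y = r, g | r. g | t, so g | t + r.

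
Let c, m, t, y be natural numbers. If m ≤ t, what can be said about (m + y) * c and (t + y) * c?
(m + y) * c ≤ (t + y) * c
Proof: m ≤ t, so m + y ≤ t + y. By multiplying by a non-negative, (m + y) * c ≤ (t + y) * c.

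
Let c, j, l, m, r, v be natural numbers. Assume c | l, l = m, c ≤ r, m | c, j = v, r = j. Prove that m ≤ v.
From r = j and j = v, r = v. l = m and c | l, therefore c | m. m | c, so c = m. Since c ≤ r, m ≤ r. r = v, so m ≤ v.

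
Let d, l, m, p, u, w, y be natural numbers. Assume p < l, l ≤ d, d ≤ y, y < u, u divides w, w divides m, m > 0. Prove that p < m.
Because p < l and l ≤ d, p < d. From d ≤ y and y < u, d < u. Since u divides w and w divides m, u divides m. m > 0, so u ≤ m. d < u, so d < m. Since p < d, p < m.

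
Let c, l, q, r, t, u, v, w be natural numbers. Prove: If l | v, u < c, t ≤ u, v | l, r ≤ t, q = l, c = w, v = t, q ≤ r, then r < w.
l | v and v | l, so l = v. q = l, so q = v. Since v = t, q = t. q ≤ r, so t ≤ r. Since r ≤ t, t = r. c = w and u < c, hence u < w. Because t ≤ u, t < w. Since t = r, r < w.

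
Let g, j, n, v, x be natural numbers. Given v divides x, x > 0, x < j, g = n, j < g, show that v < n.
From v divides x and x > 0, v ≤ x. x < j, so v < j. g = n and j < g, so j < n. v < j, so v < n.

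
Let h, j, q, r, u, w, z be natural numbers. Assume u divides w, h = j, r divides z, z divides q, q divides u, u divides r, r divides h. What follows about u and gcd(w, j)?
u divides gcd(w, j)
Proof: r divides z and z divides q, therefore r divides q. Since q divides u, r divides u. u divides r, so r = u. r divides h, so u divides h. Since h = j, u divides j. Since u divides w, u divides gcd(w, j).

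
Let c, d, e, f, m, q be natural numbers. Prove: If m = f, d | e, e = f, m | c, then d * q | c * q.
Since e = f and d | e, d | f. From m = f and m | c, f | c. d | f, so d | c. Then d * q | c * q.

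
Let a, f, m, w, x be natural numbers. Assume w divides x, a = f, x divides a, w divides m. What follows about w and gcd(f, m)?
w divides gcd(f, m)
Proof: w divides x and x divides a, hence w divides a. a = f, so w divides f. w divides m, so w divides gcd(f, m).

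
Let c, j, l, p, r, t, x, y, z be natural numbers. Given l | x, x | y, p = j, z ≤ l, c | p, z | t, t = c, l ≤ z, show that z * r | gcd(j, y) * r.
t = c and z | t, thus z | c. Since c | p, z | p. Since p = j, z | j. l ≤ z and z ≤ l, thus l = z. l | x and x | y, thus l | y. l = z, so z | y. From z | j, z | gcd(j, y). Then z * r | gcd(j, y) * r.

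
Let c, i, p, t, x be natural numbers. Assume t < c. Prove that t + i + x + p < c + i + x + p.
Because t < c, t + i < c + i. Then t + i + x < c + i + x. Then t + i + x + p < c + i + x + p.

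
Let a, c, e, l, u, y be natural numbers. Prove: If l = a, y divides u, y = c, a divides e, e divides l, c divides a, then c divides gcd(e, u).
l = a and e divides l, so e divides a. a divides e, so a = e. Since c divides a, c divides e. y = c and y divides u, hence c divides u. Because c divides e, c divides gcd(e, u).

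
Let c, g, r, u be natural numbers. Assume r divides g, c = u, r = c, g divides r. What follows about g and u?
g = u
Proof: g divides r and r divides g, so g = r. Since r = c, g = c. c = u, so g = u.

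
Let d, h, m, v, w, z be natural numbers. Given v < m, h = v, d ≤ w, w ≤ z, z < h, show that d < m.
d ≤ w and w ≤ z, hence d ≤ z. Because h = v and z < h, z < v. Because d ≤ z, d < v. v < m, so d < m.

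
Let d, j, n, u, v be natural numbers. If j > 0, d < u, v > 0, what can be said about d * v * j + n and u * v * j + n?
d * v * j + n < u * v * j + n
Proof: Since d < u and v > 0, by multiplying by a positive, d * v < u * v. Since j > 0, by multiplying by a positive, d * v * j < u * v * j. Then d * v * j + n < u * v * j + n.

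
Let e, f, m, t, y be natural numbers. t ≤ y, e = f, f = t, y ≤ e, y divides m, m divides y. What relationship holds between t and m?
t = m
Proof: Since e = f and f = t, e = t. Since y ≤ e, y ≤ t. t ≤ y, so t = y. y divides m and m divides y, therefore y = m. t = y, so t = m.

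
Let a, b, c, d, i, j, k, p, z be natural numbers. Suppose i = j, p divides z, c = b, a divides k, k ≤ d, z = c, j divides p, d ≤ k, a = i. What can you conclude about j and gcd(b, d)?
j divides gcd(b, d)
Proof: Because z = c and c = b, z = b. Since p divides z, p divides b. Since j divides p, j divides b. k ≤ d and d ≤ k, so k = d. Since a = i and a divides k, i divides k. k = d, so i divides d. i = j, so j divides d. j divides b, so j divides gcd(b, d).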